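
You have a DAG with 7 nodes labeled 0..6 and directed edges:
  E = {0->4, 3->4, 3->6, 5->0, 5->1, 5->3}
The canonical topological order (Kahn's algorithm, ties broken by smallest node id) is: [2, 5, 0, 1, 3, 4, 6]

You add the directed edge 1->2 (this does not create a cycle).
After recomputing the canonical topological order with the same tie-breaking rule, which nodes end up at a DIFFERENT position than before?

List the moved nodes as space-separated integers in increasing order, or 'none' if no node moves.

Old toposort: [2, 5, 0, 1, 3, 4, 6]
Added edge 1->2
Recompute Kahn (smallest-id tiebreak):
  initial in-degrees: [1, 1, 1, 1, 2, 0, 1]
  ready (indeg=0): [5]
  pop 5: indeg[0]->0; indeg[1]->0; indeg[3]->0 | ready=[0, 1, 3] | order so far=[5]
  pop 0: indeg[4]->1 | ready=[1, 3] | order so far=[5, 0]
  pop 1: indeg[2]->0 | ready=[2, 3] | order so far=[5, 0, 1]
  pop 2: no out-edges | ready=[3] | order so far=[5, 0, 1, 2]
  pop 3: indeg[4]->0; indeg[6]->0 | ready=[4, 6] | order so far=[5, 0, 1, 2, 3]
  pop 4: no out-edges | ready=[6] | order so far=[5, 0, 1, 2, 3, 4]
  pop 6: no out-edges | ready=[] | order so far=[5, 0, 1, 2, 3, 4, 6]
New canonical toposort: [5, 0, 1, 2, 3, 4, 6]
Compare positions:
  Node 0: index 2 -> 1 (moved)
  Node 1: index 3 -> 2 (moved)
  Node 2: index 0 -> 3 (moved)
  Node 3: index 4 -> 4 (same)
  Node 4: index 5 -> 5 (same)
  Node 5: index 1 -> 0 (moved)
  Node 6: index 6 -> 6 (same)
Nodes that changed position: 0 1 2 5

Answer: 0 1 2 5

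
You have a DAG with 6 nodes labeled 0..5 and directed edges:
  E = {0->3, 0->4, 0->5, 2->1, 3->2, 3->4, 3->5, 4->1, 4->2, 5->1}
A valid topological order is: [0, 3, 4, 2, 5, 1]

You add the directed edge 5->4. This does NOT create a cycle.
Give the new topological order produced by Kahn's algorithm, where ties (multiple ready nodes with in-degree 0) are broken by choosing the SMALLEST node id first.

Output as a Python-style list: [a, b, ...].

Old toposort: [0, 3, 4, 2, 5, 1]
Added edge: 5->4
Position of 5 (4) > position of 4 (2). Must reorder: 5 must now come before 4.
Run Kahn's algorithm (break ties by smallest node id):
  initial in-degrees: [0, 3, 2, 1, 3, 2]
  ready (indeg=0): [0]
  pop 0: indeg[3]->0; indeg[4]->2; indeg[5]->1 | ready=[3] | order so far=[0]
  pop 3: indeg[2]->1; indeg[4]->1; indeg[5]->0 | ready=[5] | order so far=[0, 3]
  pop 5: indeg[1]->2; indeg[4]->0 | ready=[4] | order so far=[0, 3, 5]
  pop 4: indeg[1]->1; indeg[2]->0 | ready=[2] | order so far=[0, 3, 5, 4]
  pop 2: indeg[1]->0 | ready=[1] | order so far=[0, 3, 5, 4, 2]
  pop 1: no out-edges | ready=[] | order so far=[0, 3, 5, 4, 2, 1]
  Result: [0, 3, 5, 4, 2, 1]

Answer: [0, 3, 5, 4, 2, 1]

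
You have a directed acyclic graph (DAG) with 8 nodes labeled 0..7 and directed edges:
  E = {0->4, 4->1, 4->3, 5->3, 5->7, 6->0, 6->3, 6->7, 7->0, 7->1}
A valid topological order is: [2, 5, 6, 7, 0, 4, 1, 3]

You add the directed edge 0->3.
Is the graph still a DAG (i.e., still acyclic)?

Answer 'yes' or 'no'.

Answer: yes

Derivation:
Given toposort: [2, 5, 6, 7, 0, 4, 1, 3]
Position of 0: index 4; position of 3: index 7
New edge 0->3: forward
Forward edge: respects the existing order. Still a DAG, same toposort still valid.
Still a DAG? yes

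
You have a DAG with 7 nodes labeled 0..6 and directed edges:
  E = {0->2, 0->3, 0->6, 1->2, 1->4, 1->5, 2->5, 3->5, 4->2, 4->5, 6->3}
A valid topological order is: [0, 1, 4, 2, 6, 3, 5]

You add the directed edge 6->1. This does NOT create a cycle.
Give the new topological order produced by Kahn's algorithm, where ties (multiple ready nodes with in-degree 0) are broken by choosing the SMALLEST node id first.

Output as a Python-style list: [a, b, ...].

Answer: [0, 6, 1, 3, 4, 2, 5]

Derivation:
Old toposort: [0, 1, 4, 2, 6, 3, 5]
Added edge: 6->1
Position of 6 (4) > position of 1 (1). Must reorder: 6 must now come before 1.
Run Kahn's algorithm (break ties by smallest node id):
  initial in-degrees: [0, 1, 3, 2, 1, 4, 1]
  ready (indeg=0): [0]
  pop 0: indeg[2]->2; indeg[3]->1; indeg[6]->0 | ready=[6] | order so far=[0]
  pop 6: indeg[1]->0; indeg[3]->0 | ready=[1, 3] | order so far=[0, 6]
  pop 1: indeg[2]->1; indeg[4]->0; indeg[5]->3 | ready=[3, 4] | order so far=[0, 6, 1]
  pop 3: indeg[5]->2 | ready=[4] | order so far=[0, 6, 1, 3]
  pop 4: indeg[2]->0; indeg[5]->1 | ready=[2] | order so far=[0, 6, 1, 3, 4]
  pop 2: indeg[5]->0 | ready=[5] | order so far=[0, 6, 1, 3, 4, 2]
  pop 5: no out-edges | ready=[] | order so far=[0, 6, 1, 3, 4, 2, 5]
  Result: [0, 6, 1, 3, 4, 2, 5]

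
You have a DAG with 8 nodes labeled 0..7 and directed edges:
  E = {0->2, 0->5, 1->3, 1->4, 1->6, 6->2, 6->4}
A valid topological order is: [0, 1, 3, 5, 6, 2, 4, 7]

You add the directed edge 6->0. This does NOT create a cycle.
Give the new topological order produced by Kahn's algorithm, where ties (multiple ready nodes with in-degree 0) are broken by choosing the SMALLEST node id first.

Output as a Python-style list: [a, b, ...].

Answer: [1, 3, 6, 0, 2, 4, 5, 7]

Derivation:
Old toposort: [0, 1, 3, 5, 6, 2, 4, 7]
Added edge: 6->0
Position of 6 (4) > position of 0 (0). Must reorder: 6 must now come before 0.
Run Kahn's algorithm (break ties by smallest node id):
  initial in-degrees: [1, 0, 2, 1, 2, 1, 1, 0]
  ready (indeg=0): [1, 7]
  pop 1: indeg[3]->0; indeg[4]->1; indeg[6]->0 | ready=[3, 6, 7] | order so far=[1]
  pop 3: no out-edges | ready=[6, 7] | order so far=[1, 3]
  pop 6: indeg[0]->0; indeg[2]->1; indeg[4]->0 | ready=[0, 4, 7] | order so far=[1, 3, 6]
  pop 0: indeg[2]->0; indeg[5]->0 | ready=[2, 4, 5, 7] | order so far=[1, 3, 6, 0]
  pop 2: no out-edges | ready=[4, 5, 7] | order so far=[1, 3, 6, 0, 2]
  pop 4: no out-edges | ready=[5, 7] | order so far=[1, 3, 6, 0, 2, 4]
  pop 5: no out-edges | ready=[7] | order so far=[1, 3, 6, 0, 2, 4, 5]
  pop 7: no out-edges | ready=[] | order so far=[1, 3, 6, 0, 2, 4, 5, 7]
  Result: [1, 3, 6, 0, 2, 4, 5, 7]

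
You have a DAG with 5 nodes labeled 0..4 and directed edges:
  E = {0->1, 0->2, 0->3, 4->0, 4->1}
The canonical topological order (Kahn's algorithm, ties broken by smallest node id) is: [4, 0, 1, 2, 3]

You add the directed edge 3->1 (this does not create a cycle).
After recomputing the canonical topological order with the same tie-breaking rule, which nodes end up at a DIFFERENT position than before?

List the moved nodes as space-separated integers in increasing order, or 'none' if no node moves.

Old toposort: [4, 0, 1, 2, 3]
Added edge 3->1
Recompute Kahn (smallest-id tiebreak):
  initial in-degrees: [1, 3, 1, 1, 0]
  ready (indeg=0): [4]
  pop 4: indeg[0]->0; indeg[1]->2 | ready=[0] | order so far=[4]
  pop 0: indeg[1]->1; indeg[2]->0; indeg[3]->0 | ready=[2, 3] | order so far=[4, 0]
  pop 2: no out-edges | ready=[3] | order so far=[4, 0, 2]
  pop 3: indeg[1]->0 | ready=[1] | order so far=[4, 0, 2, 3]
  pop 1: no out-edges | ready=[] | order so far=[4, 0, 2, 3, 1]
New canonical toposort: [4, 0, 2, 3, 1]
Compare positions:
  Node 0: index 1 -> 1 (same)
  Node 1: index 2 -> 4 (moved)
  Node 2: index 3 -> 2 (moved)
  Node 3: index 4 -> 3 (moved)
  Node 4: index 0 -> 0 (same)
Nodes that changed position: 1 2 3

Answer: 1 2 3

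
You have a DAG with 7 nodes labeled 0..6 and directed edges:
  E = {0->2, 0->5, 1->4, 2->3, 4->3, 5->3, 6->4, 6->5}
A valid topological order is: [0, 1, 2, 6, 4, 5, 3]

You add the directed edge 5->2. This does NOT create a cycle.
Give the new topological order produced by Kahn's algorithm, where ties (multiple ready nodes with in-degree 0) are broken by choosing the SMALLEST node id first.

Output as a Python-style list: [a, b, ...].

Old toposort: [0, 1, 2, 6, 4, 5, 3]
Added edge: 5->2
Position of 5 (5) > position of 2 (2). Must reorder: 5 must now come before 2.
Run Kahn's algorithm (break ties by smallest node id):
  initial in-degrees: [0, 0, 2, 3, 2, 2, 0]
  ready (indeg=0): [0, 1, 6]
  pop 0: indeg[2]->1; indeg[5]->1 | ready=[1, 6] | order so far=[0]
  pop 1: indeg[4]->1 | ready=[6] | order so far=[0, 1]
  pop 6: indeg[4]->0; indeg[5]->0 | ready=[4, 5] | order so far=[0, 1, 6]
  pop 4: indeg[3]->2 | ready=[5] | order so far=[0, 1, 6, 4]
  pop 5: indeg[2]->0; indeg[3]->1 | ready=[2] | order so far=[0, 1, 6, 4, 5]
  pop 2: indeg[3]->0 | ready=[3] | order so far=[0, 1, 6, 4, 5, 2]
  pop 3: no out-edges | ready=[] | order so far=[0, 1, 6, 4, 5, 2, 3]
  Result: [0, 1, 6, 4, 5, 2, 3]

Answer: [0, 1, 6, 4, 5, 2, 3]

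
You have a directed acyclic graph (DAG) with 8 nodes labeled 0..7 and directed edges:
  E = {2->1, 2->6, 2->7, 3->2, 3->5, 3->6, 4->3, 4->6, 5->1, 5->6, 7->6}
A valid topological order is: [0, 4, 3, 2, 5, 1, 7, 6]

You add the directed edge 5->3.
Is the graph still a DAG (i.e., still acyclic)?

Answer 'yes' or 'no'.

Given toposort: [0, 4, 3, 2, 5, 1, 7, 6]
Position of 5: index 4; position of 3: index 2
New edge 5->3: backward (u after v in old order)
Backward edge: old toposort is now invalid. Check if this creates a cycle.
Does 3 already reach 5? Reachable from 3: [1, 2, 3, 5, 6, 7]. YES -> cycle!
Still a DAG? no

Answer: no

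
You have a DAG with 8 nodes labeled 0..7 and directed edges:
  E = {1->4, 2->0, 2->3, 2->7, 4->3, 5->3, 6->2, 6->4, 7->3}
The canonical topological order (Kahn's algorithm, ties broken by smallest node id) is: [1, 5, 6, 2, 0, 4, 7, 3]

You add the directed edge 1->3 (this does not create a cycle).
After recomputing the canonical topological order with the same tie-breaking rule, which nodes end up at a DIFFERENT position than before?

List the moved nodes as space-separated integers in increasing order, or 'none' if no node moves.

Answer: none

Derivation:
Old toposort: [1, 5, 6, 2, 0, 4, 7, 3]
Added edge 1->3
Recompute Kahn (smallest-id tiebreak):
  initial in-degrees: [1, 0, 1, 5, 2, 0, 0, 1]
  ready (indeg=0): [1, 5, 6]
  pop 1: indeg[3]->4; indeg[4]->1 | ready=[5, 6] | order so far=[1]
  pop 5: indeg[3]->3 | ready=[6] | order so far=[1, 5]
  pop 6: indeg[2]->0; indeg[4]->0 | ready=[2, 4] | order so far=[1, 5, 6]
  pop 2: indeg[0]->0; indeg[3]->2; indeg[7]->0 | ready=[0, 4, 7] | order so far=[1, 5, 6, 2]
  pop 0: no out-edges | ready=[4, 7] | order so far=[1, 5, 6, 2, 0]
  pop 4: indeg[3]->1 | ready=[7] | order so far=[1, 5, 6, 2, 0, 4]
  pop 7: indeg[3]->0 | ready=[3] | order so far=[1, 5, 6, 2, 0, 4, 7]
  pop 3: no out-edges | ready=[] | order so far=[1, 5, 6, 2, 0, 4, 7, 3]
New canonical toposort: [1, 5, 6, 2, 0, 4, 7, 3]
Compare positions:
  Node 0: index 4 -> 4 (same)
  Node 1: index 0 -> 0 (same)
  Node 2: index 3 -> 3 (same)
  Node 3: index 7 -> 7 (same)
  Node 4: index 5 -> 5 (same)
  Node 5: index 1 -> 1 (same)
  Node 6: index 2 -> 2 (same)
  Node 7: index 6 -> 6 (same)
Nodes that changed position: none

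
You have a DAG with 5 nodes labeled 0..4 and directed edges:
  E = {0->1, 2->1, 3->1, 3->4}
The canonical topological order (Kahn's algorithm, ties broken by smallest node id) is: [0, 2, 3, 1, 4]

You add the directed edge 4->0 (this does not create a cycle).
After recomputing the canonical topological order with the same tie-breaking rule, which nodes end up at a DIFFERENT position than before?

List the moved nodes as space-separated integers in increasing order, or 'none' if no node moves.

Answer: 0 1 2 3 4

Derivation:
Old toposort: [0, 2, 3, 1, 4]
Added edge 4->0
Recompute Kahn (smallest-id tiebreak):
  initial in-degrees: [1, 3, 0, 0, 1]
  ready (indeg=0): [2, 3]
  pop 2: indeg[1]->2 | ready=[3] | order so far=[2]
  pop 3: indeg[1]->1; indeg[4]->0 | ready=[4] | order so far=[2, 3]
  pop 4: indeg[0]->0 | ready=[0] | order so far=[2, 3, 4]
  pop 0: indeg[1]->0 | ready=[1] | order so far=[2, 3, 4, 0]
  pop 1: no out-edges | ready=[] | order so far=[2, 3, 4, 0, 1]
New canonical toposort: [2, 3, 4, 0, 1]
Compare positions:
  Node 0: index 0 -> 3 (moved)
  Node 1: index 3 -> 4 (moved)
  Node 2: index 1 -> 0 (moved)
  Node 3: index 2 -> 1 (moved)
  Node 4: index 4 -> 2 (moved)
Nodes that changed position: 0 1 2 3 4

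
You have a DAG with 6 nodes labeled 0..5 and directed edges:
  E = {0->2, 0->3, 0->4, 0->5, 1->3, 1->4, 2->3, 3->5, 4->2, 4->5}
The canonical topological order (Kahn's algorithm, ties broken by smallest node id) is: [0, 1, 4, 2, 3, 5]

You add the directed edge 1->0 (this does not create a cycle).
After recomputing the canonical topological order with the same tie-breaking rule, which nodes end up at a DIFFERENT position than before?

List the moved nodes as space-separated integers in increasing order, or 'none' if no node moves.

Old toposort: [0, 1, 4, 2, 3, 5]
Added edge 1->0
Recompute Kahn (smallest-id tiebreak):
  initial in-degrees: [1, 0, 2, 3, 2, 3]
  ready (indeg=0): [1]
  pop 1: indeg[0]->0; indeg[3]->2; indeg[4]->1 | ready=[0] | order so far=[1]
  pop 0: indeg[2]->1; indeg[3]->1; indeg[4]->0; indeg[5]->2 | ready=[4] | order so far=[1, 0]
  pop 4: indeg[2]->0; indeg[5]->1 | ready=[2] | order so far=[1, 0, 4]
  pop 2: indeg[3]->0 | ready=[3] | order so far=[1, 0, 4, 2]
  pop 3: indeg[5]->0 | ready=[5] | order so far=[1, 0, 4, 2, 3]
  pop 5: no out-edges | ready=[] | order so far=[1, 0, 4, 2, 3, 5]
New canonical toposort: [1, 0, 4, 2, 3, 5]
Compare positions:
  Node 0: index 0 -> 1 (moved)
  Node 1: index 1 -> 0 (moved)
  Node 2: index 3 -> 3 (same)
  Node 3: index 4 -> 4 (same)
  Node 4: index 2 -> 2 (same)
  Node 5: index 5 -> 5 (same)
Nodes that changed position: 0 1

Answer: 0 1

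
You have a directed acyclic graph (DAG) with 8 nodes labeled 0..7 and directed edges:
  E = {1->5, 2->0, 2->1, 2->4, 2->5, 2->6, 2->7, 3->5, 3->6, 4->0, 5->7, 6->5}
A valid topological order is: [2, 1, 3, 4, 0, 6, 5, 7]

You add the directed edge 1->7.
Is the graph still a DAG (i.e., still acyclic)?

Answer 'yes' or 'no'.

Given toposort: [2, 1, 3, 4, 0, 6, 5, 7]
Position of 1: index 1; position of 7: index 7
New edge 1->7: forward
Forward edge: respects the existing order. Still a DAG, same toposort still valid.
Still a DAG? yes

Answer: yes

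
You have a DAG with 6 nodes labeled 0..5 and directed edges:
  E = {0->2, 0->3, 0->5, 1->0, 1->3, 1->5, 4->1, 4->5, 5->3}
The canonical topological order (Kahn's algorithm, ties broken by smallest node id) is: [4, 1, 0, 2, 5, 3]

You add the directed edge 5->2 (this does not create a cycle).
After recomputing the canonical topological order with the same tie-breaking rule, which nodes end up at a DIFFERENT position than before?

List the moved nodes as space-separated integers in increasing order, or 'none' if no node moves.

Answer: 2 5

Derivation:
Old toposort: [4, 1, 0, 2, 5, 3]
Added edge 5->2
Recompute Kahn (smallest-id tiebreak):
  initial in-degrees: [1, 1, 2, 3, 0, 3]
  ready (indeg=0): [4]
  pop 4: indeg[1]->0; indeg[5]->2 | ready=[1] | order so far=[4]
  pop 1: indeg[0]->0; indeg[3]->2; indeg[5]->1 | ready=[0] | order so far=[4, 1]
  pop 0: indeg[2]->1; indeg[3]->1; indeg[5]->0 | ready=[5] | order so far=[4, 1, 0]
  pop 5: indeg[2]->0; indeg[3]->0 | ready=[2, 3] | order so far=[4, 1, 0, 5]
  pop 2: no out-edges | ready=[3] | order so far=[4, 1, 0, 5, 2]
  pop 3: no out-edges | ready=[] | order so far=[4, 1, 0, 5, 2, 3]
New canonical toposort: [4, 1, 0, 5, 2, 3]
Compare positions:
  Node 0: index 2 -> 2 (same)
  Node 1: index 1 -> 1 (same)
  Node 2: index 3 -> 4 (moved)
  Node 3: index 5 -> 5 (same)
  Node 4: index 0 -> 0 (same)
  Node 5: index 4 -> 3 (moved)
Nodes that changed position: 2 5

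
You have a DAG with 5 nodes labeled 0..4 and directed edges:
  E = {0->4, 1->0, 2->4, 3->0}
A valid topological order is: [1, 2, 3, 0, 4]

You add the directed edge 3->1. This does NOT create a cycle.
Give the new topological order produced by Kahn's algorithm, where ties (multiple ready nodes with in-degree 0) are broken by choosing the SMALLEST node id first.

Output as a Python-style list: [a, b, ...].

Old toposort: [1, 2, 3, 0, 4]
Added edge: 3->1
Position of 3 (2) > position of 1 (0). Must reorder: 3 must now come before 1.
Run Kahn's algorithm (break ties by smallest node id):
  initial in-degrees: [2, 1, 0, 0, 2]
  ready (indeg=0): [2, 3]
  pop 2: indeg[4]->1 | ready=[3] | order so far=[2]
  pop 3: indeg[0]->1; indeg[1]->0 | ready=[1] | order so far=[2, 3]
  pop 1: indeg[0]->0 | ready=[0] | order so far=[2, 3, 1]
  pop 0: indeg[4]->0 | ready=[4] | order so far=[2, 3, 1, 0]
  pop 4: no out-edges | ready=[] | order so far=[2, 3, 1, 0, 4]
  Result: [2, 3, 1, 0, 4]

Answer: [2, 3, 1, 0, 4]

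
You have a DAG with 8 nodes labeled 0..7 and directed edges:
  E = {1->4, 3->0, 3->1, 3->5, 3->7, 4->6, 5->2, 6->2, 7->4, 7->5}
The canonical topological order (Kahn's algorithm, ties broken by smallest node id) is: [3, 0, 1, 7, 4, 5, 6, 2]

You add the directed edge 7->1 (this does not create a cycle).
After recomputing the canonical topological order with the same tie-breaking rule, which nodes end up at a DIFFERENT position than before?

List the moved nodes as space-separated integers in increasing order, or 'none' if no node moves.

Answer: 1 7

Derivation:
Old toposort: [3, 0, 1, 7, 4, 5, 6, 2]
Added edge 7->1
Recompute Kahn (smallest-id tiebreak):
  initial in-degrees: [1, 2, 2, 0, 2, 2, 1, 1]
  ready (indeg=0): [3]
  pop 3: indeg[0]->0; indeg[1]->1; indeg[5]->1; indeg[7]->0 | ready=[0, 7] | order so far=[3]
  pop 0: no out-edges | ready=[7] | order so far=[3, 0]
  pop 7: indeg[1]->0; indeg[4]->1; indeg[5]->0 | ready=[1, 5] | order so far=[3, 0, 7]
  pop 1: indeg[4]->0 | ready=[4, 5] | order so far=[3, 0, 7, 1]
  pop 4: indeg[6]->0 | ready=[5, 6] | order so far=[3, 0, 7, 1, 4]
  pop 5: indeg[2]->1 | ready=[6] | order so far=[3, 0, 7, 1, 4, 5]
  pop 6: indeg[2]->0 | ready=[2] | order so far=[3, 0, 7, 1, 4, 5, 6]
  pop 2: no out-edges | ready=[] | order so far=[3, 0, 7, 1, 4, 5, 6, 2]
New canonical toposort: [3, 0, 7, 1, 4, 5, 6, 2]
Compare positions:
  Node 0: index 1 -> 1 (same)
  Node 1: index 2 -> 3 (moved)
  Node 2: index 7 -> 7 (same)
  Node 3: index 0 -> 0 (same)
  Node 4: index 4 -> 4 (same)
  Node 5: index 5 -> 5 (same)
  Node 6: index 6 -> 6 (same)
  Node 7: index 3 -> 2 (moved)
Nodes that changed position: 1 7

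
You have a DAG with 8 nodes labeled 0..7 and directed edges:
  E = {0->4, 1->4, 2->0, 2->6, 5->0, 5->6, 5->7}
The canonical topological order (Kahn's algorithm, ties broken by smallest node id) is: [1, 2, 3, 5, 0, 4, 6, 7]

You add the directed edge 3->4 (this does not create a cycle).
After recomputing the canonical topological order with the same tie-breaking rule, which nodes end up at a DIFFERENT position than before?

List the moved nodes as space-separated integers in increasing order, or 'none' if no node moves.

Old toposort: [1, 2, 3, 5, 0, 4, 6, 7]
Added edge 3->4
Recompute Kahn (smallest-id tiebreak):
  initial in-degrees: [2, 0, 0, 0, 3, 0, 2, 1]
  ready (indeg=0): [1, 2, 3, 5]
  pop 1: indeg[4]->2 | ready=[2, 3, 5] | order so far=[1]
  pop 2: indeg[0]->1; indeg[6]->1 | ready=[3, 5] | order so far=[1, 2]
  pop 3: indeg[4]->1 | ready=[5] | order so far=[1, 2, 3]
  pop 5: indeg[0]->0; indeg[6]->0; indeg[7]->0 | ready=[0, 6, 7] | order so far=[1, 2, 3, 5]
  pop 0: indeg[4]->0 | ready=[4, 6, 7] | order so far=[1, 2, 3, 5, 0]
  pop 4: no out-edges | ready=[6, 7] | order so far=[1, 2, 3, 5, 0, 4]
  pop 6: no out-edges | ready=[7] | order so far=[1, 2, 3, 5, 0, 4, 6]
  pop 7: no out-edges | ready=[] | order so far=[1, 2, 3, 5, 0, 4, 6, 7]
New canonical toposort: [1, 2, 3, 5, 0, 4, 6, 7]
Compare positions:
  Node 0: index 4 -> 4 (same)
  Node 1: index 0 -> 0 (same)
  Node 2: index 1 -> 1 (same)
  Node 3: index 2 -> 2 (same)
  Node 4: index 5 -> 5 (same)
  Node 5: index 3 -> 3 (same)
  Node 6: index 6 -> 6 (same)
  Node 7: index 7 -> 7 (same)
Nodes that changed position: none

Answer: none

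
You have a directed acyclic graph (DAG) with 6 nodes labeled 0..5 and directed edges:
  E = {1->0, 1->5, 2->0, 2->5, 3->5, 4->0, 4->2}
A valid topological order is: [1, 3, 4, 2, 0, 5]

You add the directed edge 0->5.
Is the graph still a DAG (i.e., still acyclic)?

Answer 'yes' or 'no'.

Answer: yes

Derivation:
Given toposort: [1, 3, 4, 2, 0, 5]
Position of 0: index 4; position of 5: index 5
New edge 0->5: forward
Forward edge: respects the existing order. Still a DAG, same toposort still valid.
Still a DAG? yes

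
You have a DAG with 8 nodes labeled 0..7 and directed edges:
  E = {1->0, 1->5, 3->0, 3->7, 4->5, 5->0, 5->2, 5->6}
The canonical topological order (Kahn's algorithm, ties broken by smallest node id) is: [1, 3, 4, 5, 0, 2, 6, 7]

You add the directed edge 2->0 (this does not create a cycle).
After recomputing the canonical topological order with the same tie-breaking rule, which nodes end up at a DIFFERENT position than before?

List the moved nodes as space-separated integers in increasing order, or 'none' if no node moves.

Old toposort: [1, 3, 4, 5, 0, 2, 6, 7]
Added edge 2->0
Recompute Kahn (smallest-id tiebreak):
  initial in-degrees: [4, 0, 1, 0, 0, 2, 1, 1]
  ready (indeg=0): [1, 3, 4]
  pop 1: indeg[0]->3; indeg[5]->1 | ready=[3, 4] | order so far=[1]
  pop 3: indeg[0]->2; indeg[7]->0 | ready=[4, 7] | order so far=[1, 3]
  pop 4: indeg[5]->0 | ready=[5, 7] | order so far=[1, 3, 4]
  pop 5: indeg[0]->1; indeg[2]->0; indeg[6]->0 | ready=[2, 6, 7] | order so far=[1, 3, 4, 5]
  pop 2: indeg[0]->0 | ready=[0, 6, 7] | order so far=[1, 3, 4, 5, 2]
  pop 0: no out-edges | ready=[6, 7] | order so far=[1, 3, 4, 5, 2, 0]
  pop 6: no out-edges | ready=[7] | order so far=[1, 3, 4, 5, 2, 0, 6]
  pop 7: no out-edges | ready=[] | order so far=[1, 3, 4, 5, 2, 0, 6, 7]
New canonical toposort: [1, 3, 4, 5, 2, 0, 6, 7]
Compare positions:
  Node 0: index 4 -> 5 (moved)
  Node 1: index 0 -> 0 (same)
  Node 2: index 5 -> 4 (moved)
  Node 3: index 1 -> 1 (same)
  Node 4: index 2 -> 2 (same)
  Node 5: index 3 -> 3 (same)
  Node 6: index 6 -> 6 (same)
  Node 7: index 7 -> 7 (same)
Nodes that changed position: 0 2

Answer: 0 2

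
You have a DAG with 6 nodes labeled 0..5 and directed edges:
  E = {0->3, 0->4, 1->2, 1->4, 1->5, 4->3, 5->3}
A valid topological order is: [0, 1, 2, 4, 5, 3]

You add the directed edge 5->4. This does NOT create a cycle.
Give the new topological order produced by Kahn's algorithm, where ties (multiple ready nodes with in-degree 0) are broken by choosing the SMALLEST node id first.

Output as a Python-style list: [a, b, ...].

Answer: [0, 1, 2, 5, 4, 3]

Derivation:
Old toposort: [0, 1, 2, 4, 5, 3]
Added edge: 5->4
Position of 5 (4) > position of 4 (3). Must reorder: 5 must now come before 4.
Run Kahn's algorithm (break ties by smallest node id):
  initial in-degrees: [0, 0, 1, 3, 3, 1]
  ready (indeg=0): [0, 1]
  pop 0: indeg[3]->2; indeg[4]->2 | ready=[1] | order so far=[0]
  pop 1: indeg[2]->0; indeg[4]->1; indeg[5]->0 | ready=[2, 5] | order so far=[0, 1]
  pop 2: no out-edges | ready=[5] | order so far=[0, 1, 2]
  pop 5: indeg[3]->1; indeg[4]->0 | ready=[4] | order so far=[0, 1, 2, 5]
  pop 4: indeg[3]->0 | ready=[3] | order so far=[0, 1, 2, 5, 4]
  pop 3: no out-edges | ready=[] | order so far=[0, 1, 2, 5, 4, 3]
  Result: [0, 1, 2, 5, 4, 3]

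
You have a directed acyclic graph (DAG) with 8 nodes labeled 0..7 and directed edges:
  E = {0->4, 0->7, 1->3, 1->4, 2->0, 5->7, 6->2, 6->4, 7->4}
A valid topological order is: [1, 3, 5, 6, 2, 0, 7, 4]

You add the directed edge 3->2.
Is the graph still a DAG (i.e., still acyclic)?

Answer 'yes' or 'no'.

Answer: yes

Derivation:
Given toposort: [1, 3, 5, 6, 2, 0, 7, 4]
Position of 3: index 1; position of 2: index 4
New edge 3->2: forward
Forward edge: respects the existing order. Still a DAG, same toposort still valid.
Still a DAG? yes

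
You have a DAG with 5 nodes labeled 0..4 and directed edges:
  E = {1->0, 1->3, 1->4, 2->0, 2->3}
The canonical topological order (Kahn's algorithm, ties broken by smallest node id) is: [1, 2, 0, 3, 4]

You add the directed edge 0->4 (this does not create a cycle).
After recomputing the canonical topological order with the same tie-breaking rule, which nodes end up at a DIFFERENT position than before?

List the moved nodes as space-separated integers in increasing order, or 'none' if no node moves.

Old toposort: [1, 2, 0, 3, 4]
Added edge 0->4
Recompute Kahn (smallest-id tiebreak):
  initial in-degrees: [2, 0, 0, 2, 2]
  ready (indeg=0): [1, 2]
  pop 1: indeg[0]->1; indeg[3]->1; indeg[4]->1 | ready=[2] | order so far=[1]
  pop 2: indeg[0]->0; indeg[3]->0 | ready=[0, 3] | order so far=[1, 2]
  pop 0: indeg[4]->0 | ready=[3, 4] | order so far=[1, 2, 0]
  pop 3: no out-edges | ready=[4] | order so far=[1, 2, 0, 3]
  pop 4: no out-edges | ready=[] | order so far=[1, 2, 0, 3, 4]
New canonical toposort: [1, 2, 0, 3, 4]
Compare positions:
  Node 0: index 2 -> 2 (same)
  Node 1: index 0 -> 0 (same)
  Node 2: index 1 -> 1 (same)
  Node 3: index 3 -> 3 (same)
  Node 4: index 4 -> 4 (same)
Nodes that changed position: none

Answer: none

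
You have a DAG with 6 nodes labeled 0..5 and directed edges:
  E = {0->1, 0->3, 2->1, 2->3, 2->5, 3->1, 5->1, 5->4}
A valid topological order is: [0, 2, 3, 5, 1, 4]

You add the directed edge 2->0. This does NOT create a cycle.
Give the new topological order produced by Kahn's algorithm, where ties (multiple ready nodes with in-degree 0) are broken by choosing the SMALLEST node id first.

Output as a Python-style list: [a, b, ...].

Answer: [2, 0, 3, 5, 1, 4]

Derivation:
Old toposort: [0, 2, 3, 5, 1, 4]
Added edge: 2->0
Position of 2 (1) > position of 0 (0). Must reorder: 2 must now come before 0.
Run Kahn's algorithm (break ties by smallest node id):
  initial in-degrees: [1, 4, 0, 2, 1, 1]
  ready (indeg=0): [2]
  pop 2: indeg[0]->0; indeg[1]->3; indeg[3]->1; indeg[5]->0 | ready=[0, 5] | order so far=[2]
  pop 0: indeg[1]->2; indeg[3]->0 | ready=[3, 5] | order so far=[2, 0]
  pop 3: indeg[1]->1 | ready=[5] | order so far=[2, 0, 3]
  pop 5: indeg[1]->0; indeg[4]->0 | ready=[1, 4] | order so far=[2, 0, 3, 5]
  pop 1: no out-edges | ready=[4] | order so far=[2, 0, 3, 5, 1]
  pop 4: no out-edges | ready=[] | order so far=[2, 0, 3, 5, 1, 4]
  Result: [2, 0, 3, 5, 1, 4]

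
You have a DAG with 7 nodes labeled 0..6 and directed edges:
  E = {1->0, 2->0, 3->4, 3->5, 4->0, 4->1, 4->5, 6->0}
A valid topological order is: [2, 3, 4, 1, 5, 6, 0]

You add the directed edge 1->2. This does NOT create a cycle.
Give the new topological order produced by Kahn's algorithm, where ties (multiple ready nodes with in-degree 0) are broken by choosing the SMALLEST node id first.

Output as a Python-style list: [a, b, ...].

Old toposort: [2, 3, 4, 1, 5, 6, 0]
Added edge: 1->2
Position of 1 (3) > position of 2 (0). Must reorder: 1 must now come before 2.
Run Kahn's algorithm (break ties by smallest node id):
  initial in-degrees: [4, 1, 1, 0, 1, 2, 0]
  ready (indeg=0): [3, 6]
  pop 3: indeg[4]->0; indeg[5]->1 | ready=[4, 6] | order so far=[3]
  pop 4: indeg[0]->3; indeg[1]->0; indeg[5]->0 | ready=[1, 5, 6] | order so far=[3, 4]
  pop 1: indeg[0]->2; indeg[2]->0 | ready=[2, 5, 6] | order so far=[3, 4, 1]
  pop 2: indeg[0]->1 | ready=[5, 6] | order so far=[3, 4, 1, 2]
  pop 5: no out-edges | ready=[6] | order so far=[3, 4, 1, 2, 5]
  pop 6: indeg[0]->0 | ready=[0] | order so far=[3, 4, 1, 2, 5, 6]
  pop 0: no out-edges | ready=[] | order so far=[3, 4, 1, 2, 5, 6, 0]
  Result: [3, 4, 1, 2, 5, 6, 0]

Answer: [3, 4, 1, 2, 5, 6, 0]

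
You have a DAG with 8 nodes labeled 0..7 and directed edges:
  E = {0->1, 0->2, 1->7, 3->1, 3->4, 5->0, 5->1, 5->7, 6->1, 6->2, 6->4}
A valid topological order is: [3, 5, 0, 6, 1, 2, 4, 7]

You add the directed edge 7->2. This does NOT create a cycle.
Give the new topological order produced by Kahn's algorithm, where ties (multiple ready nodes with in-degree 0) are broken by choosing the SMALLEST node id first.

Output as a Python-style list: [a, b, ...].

Old toposort: [3, 5, 0, 6, 1, 2, 4, 7]
Added edge: 7->2
Position of 7 (7) > position of 2 (5). Must reorder: 7 must now come before 2.
Run Kahn's algorithm (break ties by smallest node id):
  initial in-degrees: [1, 4, 3, 0, 2, 0, 0, 2]
  ready (indeg=0): [3, 5, 6]
  pop 3: indeg[1]->3; indeg[4]->1 | ready=[5, 6] | order so far=[3]
  pop 5: indeg[0]->0; indeg[1]->2; indeg[7]->1 | ready=[0, 6] | order so far=[3, 5]
  pop 0: indeg[1]->1; indeg[2]->2 | ready=[6] | order so far=[3, 5, 0]
  pop 6: indeg[1]->0; indeg[2]->1; indeg[4]->0 | ready=[1, 4] | order so far=[3, 5, 0, 6]
  pop 1: indeg[7]->0 | ready=[4, 7] | order so far=[3, 5, 0, 6, 1]
  pop 4: no out-edges | ready=[7] | order so far=[3, 5, 0, 6, 1, 4]
  pop 7: indeg[2]->0 | ready=[2] | order so far=[3, 5, 0, 6, 1, 4, 7]
  pop 2: no out-edges | ready=[] | order so far=[3, 5, 0, 6, 1, 4, 7, 2]
  Result: [3, 5, 0, 6, 1, 4, 7, 2]

Answer: [3, 5, 0, 6, 1, 4, 7, 2]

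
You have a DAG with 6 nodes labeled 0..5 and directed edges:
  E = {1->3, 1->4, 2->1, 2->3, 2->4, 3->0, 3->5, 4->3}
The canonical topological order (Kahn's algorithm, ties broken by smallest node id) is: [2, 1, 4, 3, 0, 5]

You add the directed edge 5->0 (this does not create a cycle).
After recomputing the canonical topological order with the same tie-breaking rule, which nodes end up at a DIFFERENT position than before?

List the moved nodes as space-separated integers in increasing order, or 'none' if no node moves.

Old toposort: [2, 1, 4, 3, 0, 5]
Added edge 5->0
Recompute Kahn (smallest-id tiebreak):
  initial in-degrees: [2, 1, 0, 3, 2, 1]
  ready (indeg=0): [2]
  pop 2: indeg[1]->0; indeg[3]->2; indeg[4]->1 | ready=[1] | order so far=[2]
  pop 1: indeg[3]->1; indeg[4]->0 | ready=[4] | order so far=[2, 1]
  pop 4: indeg[3]->0 | ready=[3] | order so far=[2, 1, 4]
  pop 3: indeg[0]->1; indeg[5]->0 | ready=[5] | order so far=[2, 1, 4, 3]
  pop 5: indeg[0]->0 | ready=[0] | order so far=[2, 1, 4, 3, 5]
  pop 0: no out-edges | ready=[] | order so far=[2, 1, 4, 3, 5, 0]
New canonical toposort: [2, 1, 4, 3, 5, 0]
Compare positions:
  Node 0: index 4 -> 5 (moved)
  Node 1: index 1 -> 1 (same)
  Node 2: index 0 -> 0 (same)
  Node 3: index 3 -> 3 (same)
  Node 4: index 2 -> 2 (same)
  Node 5: index 5 -> 4 (moved)
Nodes that changed position: 0 5

Answer: 0 5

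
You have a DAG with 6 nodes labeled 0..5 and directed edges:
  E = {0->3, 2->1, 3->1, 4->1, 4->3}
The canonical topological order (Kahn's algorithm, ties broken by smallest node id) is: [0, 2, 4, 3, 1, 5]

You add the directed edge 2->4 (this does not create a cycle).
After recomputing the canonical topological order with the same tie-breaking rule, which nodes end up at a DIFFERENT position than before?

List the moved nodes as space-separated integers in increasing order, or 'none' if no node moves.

Answer: none

Derivation:
Old toposort: [0, 2, 4, 3, 1, 5]
Added edge 2->4
Recompute Kahn (smallest-id tiebreak):
  initial in-degrees: [0, 3, 0, 2, 1, 0]
  ready (indeg=0): [0, 2, 5]
  pop 0: indeg[3]->1 | ready=[2, 5] | order so far=[0]
  pop 2: indeg[1]->2; indeg[4]->0 | ready=[4, 5] | order so far=[0, 2]
  pop 4: indeg[1]->1; indeg[3]->0 | ready=[3, 5] | order so far=[0, 2, 4]
  pop 3: indeg[1]->0 | ready=[1, 5] | order so far=[0, 2, 4, 3]
  pop 1: no out-edges | ready=[5] | order so far=[0, 2, 4, 3, 1]
  pop 5: no out-edges | ready=[] | order so far=[0, 2, 4, 3, 1, 5]
New canonical toposort: [0, 2, 4, 3, 1, 5]
Compare positions:
  Node 0: index 0 -> 0 (same)
  Node 1: index 4 -> 4 (same)
  Node 2: index 1 -> 1 (same)
  Node 3: index 3 -> 3 (same)
  Node 4: index 2 -> 2 (same)
  Node 5: index 5 -> 5 (same)
Nodes that changed position: none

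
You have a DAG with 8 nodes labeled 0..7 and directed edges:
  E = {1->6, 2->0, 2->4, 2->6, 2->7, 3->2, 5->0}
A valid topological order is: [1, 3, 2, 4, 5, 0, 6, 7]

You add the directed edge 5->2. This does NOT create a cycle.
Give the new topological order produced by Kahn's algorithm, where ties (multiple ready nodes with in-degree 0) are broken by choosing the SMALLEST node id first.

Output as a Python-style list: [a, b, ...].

Old toposort: [1, 3, 2, 4, 5, 0, 6, 7]
Added edge: 5->2
Position of 5 (4) > position of 2 (2). Must reorder: 5 must now come before 2.
Run Kahn's algorithm (break ties by smallest node id):
  initial in-degrees: [2, 0, 2, 0, 1, 0, 2, 1]
  ready (indeg=0): [1, 3, 5]
  pop 1: indeg[6]->1 | ready=[3, 5] | order so far=[1]
  pop 3: indeg[2]->1 | ready=[5] | order so far=[1, 3]
  pop 5: indeg[0]->1; indeg[2]->0 | ready=[2] | order so far=[1, 3, 5]
  pop 2: indeg[0]->0; indeg[4]->0; indeg[6]->0; indeg[7]->0 | ready=[0, 4, 6, 7] | order so far=[1, 3, 5, 2]
  pop 0: no out-edges | ready=[4, 6, 7] | order so far=[1, 3, 5, 2, 0]
  pop 4: no out-edges | ready=[6, 7] | order so far=[1, 3, 5, 2, 0, 4]
  pop 6: no out-edges | ready=[7] | order so far=[1, 3, 5, 2, 0, 4, 6]
  pop 7: no out-edges | ready=[] | order so far=[1, 3, 5, 2, 0, 4, 6, 7]
  Result: [1, 3, 5, 2, 0, 4, 6, 7]

Answer: [1, 3, 5, 2, 0, 4, 6, 7]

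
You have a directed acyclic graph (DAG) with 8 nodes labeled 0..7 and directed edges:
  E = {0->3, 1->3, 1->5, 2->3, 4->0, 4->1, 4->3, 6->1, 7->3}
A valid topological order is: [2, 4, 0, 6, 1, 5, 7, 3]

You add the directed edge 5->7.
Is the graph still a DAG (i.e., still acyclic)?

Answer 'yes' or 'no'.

Given toposort: [2, 4, 0, 6, 1, 5, 7, 3]
Position of 5: index 5; position of 7: index 6
New edge 5->7: forward
Forward edge: respects the existing order. Still a DAG, same toposort still valid.
Still a DAG? yes

Answer: yes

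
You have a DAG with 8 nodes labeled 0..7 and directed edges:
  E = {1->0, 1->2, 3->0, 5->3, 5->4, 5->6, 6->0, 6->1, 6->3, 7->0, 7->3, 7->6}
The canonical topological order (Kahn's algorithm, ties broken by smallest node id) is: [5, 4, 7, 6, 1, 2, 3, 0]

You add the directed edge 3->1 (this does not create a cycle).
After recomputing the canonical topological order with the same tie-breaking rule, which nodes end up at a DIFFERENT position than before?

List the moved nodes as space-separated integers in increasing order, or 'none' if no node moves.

Old toposort: [5, 4, 7, 6, 1, 2, 3, 0]
Added edge 3->1
Recompute Kahn (smallest-id tiebreak):
  initial in-degrees: [4, 2, 1, 3, 1, 0, 2, 0]
  ready (indeg=0): [5, 7]
  pop 5: indeg[3]->2; indeg[4]->0; indeg[6]->1 | ready=[4, 7] | order so far=[5]
  pop 4: no out-edges | ready=[7] | order so far=[5, 4]
  pop 7: indeg[0]->3; indeg[3]->1; indeg[6]->0 | ready=[6] | order so far=[5, 4, 7]
  pop 6: indeg[0]->2; indeg[1]->1; indeg[3]->0 | ready=[3] | order so far=[5, 4, 7, 6]
  pop 3: indeg[0]->1; indeg[1]->0 | ready=[1] | order so far=[5, 4, 7, 6, 3]
  pop 1: indeg[0]->0; indeg[2]->0 | ready=[0, 2] | order so far=[5, 4, 7, 6, 3, 1]
  pop 0: no out-edges | ready=[2] | order so far=[5, 4, 7, 6, 3, 1, 0]
  pop 2: no out-edges | ready=[] | order so far=[5, 4, 7, 6, 3, 1, 0, 2]
New canonical toposort: [5, 4, 7, 6, 3, 1, 0, 2]
Compare positions:
  Node 0: index 7 -> 6 (moved)
  Node 1: index 4 -> 5 (moved)
  Node 2: index 5 -> 7 (moved)
  Node 3: index 6 -> 4 (moved)
  Node 4: index 1 -> 1 (same)
  Node 5: index 0 -> 0 (same)
  Node 6: index 3 -> 3 (same)
  Node 7: index 2 -> 2 (same)
Nodes that changed position: 0 1 2 3

Answer: 0 1 2 3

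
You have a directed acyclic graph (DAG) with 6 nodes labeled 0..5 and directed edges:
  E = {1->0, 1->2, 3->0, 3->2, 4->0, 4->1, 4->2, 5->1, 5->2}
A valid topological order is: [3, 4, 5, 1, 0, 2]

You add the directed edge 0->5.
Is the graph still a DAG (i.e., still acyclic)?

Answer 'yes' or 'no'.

Answer: no

Derivation:
Given toposort: [3, 4, 5, 1, 0, 2]
Position of 0: index 4; position of 5: index 2
New edge 0->5: backward (u after v in old order)
Backward edge: old toposort is now invalid. Check if this creates a cycle.
Does 5 already reach 0? Reachable from 5: [0, 1, 2, 5]. YES -> cycle!
Still a DAG? no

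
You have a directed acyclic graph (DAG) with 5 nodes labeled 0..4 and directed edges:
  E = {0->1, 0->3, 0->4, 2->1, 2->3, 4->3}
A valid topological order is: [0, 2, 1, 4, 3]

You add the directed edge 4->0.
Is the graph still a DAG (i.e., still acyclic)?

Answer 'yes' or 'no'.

Answer: no

Derivation:
Given toposort: [0, 2, 1, 4, 3]
Position of 4: index 3; position of 0: index 0
New edge 4->0: backward (u after v in old order)
Backward edge: old toposort is now invalid. Check if this creates a cycle.
Does 0 already reach 4? Reachable from 0: [0, 1, 3, 4]. YES -> cycle!
Still a DAG? no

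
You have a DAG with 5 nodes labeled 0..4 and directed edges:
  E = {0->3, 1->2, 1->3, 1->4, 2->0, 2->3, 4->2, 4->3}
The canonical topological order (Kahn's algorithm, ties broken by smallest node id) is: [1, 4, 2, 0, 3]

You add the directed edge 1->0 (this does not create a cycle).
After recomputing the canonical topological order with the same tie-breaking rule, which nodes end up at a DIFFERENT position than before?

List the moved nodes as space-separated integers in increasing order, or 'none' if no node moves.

Old toposort: [1, 4, 2, 0, 3]
Added edge 1->0
Recompute Kahn (smallest-id tiebreak):
  initial in-degrees: [2, 0, 2, 4, 1]
  ready (indeg=0): [1]
  pop 1: indeg[0]->1; indeg[2]->1; indeg[3]->3; indeg[4]->0 | ready=[4] | order so far=[1]
  pop 4: indeg[2]->0; indeg[3]->2 | ready=[2] | order so far=[1, 4]
  pop 2: indeg[0]->0; indeg[3]->1 | ready=[0] | order so far=[1, 4, 2]
  pop 0: indeg[3]->0 | ready=[3] | order so far=[1, 4, 2, 0]
  pop 3: no out-edges | ready=[] | order so far=[1, 4, 2, 0, 3]
New canonical toposort: [1, 4, 2, 0, 3]
Compare positions:
  Node 0: index 3 -> 3 (same)
  Node 1: index 0 -> 0 (same)
  Node 2: index 2 -> 2 (same)
  Node 3: index 4 -> 4 (same)
  Node 4: index 1 -> 1 (same)
Nodes that changed position: none

Answer: none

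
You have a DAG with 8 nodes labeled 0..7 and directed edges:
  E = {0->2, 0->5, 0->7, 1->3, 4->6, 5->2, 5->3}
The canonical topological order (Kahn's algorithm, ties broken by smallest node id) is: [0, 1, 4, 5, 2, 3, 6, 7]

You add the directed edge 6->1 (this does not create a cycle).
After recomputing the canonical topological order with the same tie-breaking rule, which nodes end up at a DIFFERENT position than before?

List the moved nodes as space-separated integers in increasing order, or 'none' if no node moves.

Answer: 1 2 3 4 5 6

Derivation:
Old toposort: [0, 1, 4, 5, 2, 3, 6, 7]
Added edge 6->1
Recompute Kahn (smallest-id tiebreak):
  initial in-degrees: [0, 1, 2, 2, 0, 1, 1, 1]
  ready (indeg=0): [0, 4]
  pop 0: indeg[2]->1; indeg[5]->0; indeg[7]->0 | ready=[4, 5, 7] | order so far=[0]
  pop 4: indeg[6]->0 | ready=[5, 6, 7] | order so far=[0, 4]
  pop 5: indeg[2]->0; indeg[3]->1 | ready=[2, 6, 7] | order so far=[0, 4, 5]
  pop 2: no out-edges | ready=[6, 7] | order so far=[0, 4, 5, 2]
  pop 6: indeg[1]->0 | ready=[1, 7] | order so far=[0, 4, 5, 2, 6]
  pop 1: indeg[3]->0 | ready=[3, 7] | order so far=[0, 4, 5, 2, 6, 1]
  pop 3: no out-edges | ready=[7] | order so far=[0, 4, 5, 2, 6, 1, 3]
  pop 7: no out-edges | ready=[] | order so far=[0, 4, 5, 2, 6, 1, 3, 7]
New canonical toposort: [0, 4, 5, 2, 6, 1, 3, 7]
Compare positions:
  Node 0: index 0 -> 0 (same)
  Node 1: index 1 -> 5 (moved)
  Node 2: index 4 -> 3 (moved)
  Node 3: index 5 -> 6 (moved)
  Node 4: index 2 -> 1 (moved)
  Node 5: index 3 -> 2 (moved)
  Node 6: index 6 -> 4 (moved)
  Node 7: index 7 -> 7 (same)
Nodes that changed position: 1 2 3 4 5 6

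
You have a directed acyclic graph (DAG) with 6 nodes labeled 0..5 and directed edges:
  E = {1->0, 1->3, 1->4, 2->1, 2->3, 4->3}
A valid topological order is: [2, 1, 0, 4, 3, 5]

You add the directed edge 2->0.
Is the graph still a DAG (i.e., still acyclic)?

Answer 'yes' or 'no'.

Given toposort: [2, 1, 0, 4, 3, 5]
Position of 2: index 0; position of 0: index 2
New edge 2->0: forward
Forward edge: respects the existing order. Still a DAG, same toposort still valid.
Still a DAG? yes

Answer: yes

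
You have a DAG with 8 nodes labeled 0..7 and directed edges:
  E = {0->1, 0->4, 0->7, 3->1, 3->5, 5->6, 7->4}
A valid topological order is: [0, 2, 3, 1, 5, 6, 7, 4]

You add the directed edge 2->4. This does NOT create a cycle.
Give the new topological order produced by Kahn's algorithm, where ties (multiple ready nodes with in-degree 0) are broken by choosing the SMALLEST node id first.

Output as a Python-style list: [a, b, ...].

Old toposort: [0, 2, 3, 1, 5, 6, 7, 4]
Added edge: 2->4
Position of 2 (1) < position of 4 (7). Old order still valid.
Run Kahn's algorithm (break ties by smallest node id):
  initial in-degrees: [0, 2, 0, 0, 3, 1, 1, 1]
  ready (indeg=0): [0, 2, 3]
  pop 0: indeg[1]->1; indeg[4]->2; indeg[7]->0 | ready=[2, 3, 7] | order so far=[0]
  pop 2: indeg[4]->1 | ready=[3, 7] | order so far=[0, 2]
  pop 3: indeg[1]->0; indeg[5]->0 | ready=[1, 5, 7] | order so far=[0, 2, 3]
  pop 1: no out-edges | ready=[5, 7] | order so far=[0, 2, 3, 1]
  pop 5: indeg[6]->0 | ready=[6, 7] | order so far=[0, 2, 3, 1, 5]
  pop 6: no out-edges | ready=[7] | order so far=[0, 2, 3, 1, 5, 6]
  pop 7: indeg[4]->0 | ready=[4] | order so far=[0, 2, 3, 1, 5, 6, 7]
  pop 4: no out-edges | ready=[] | order so far=[0, 2, 3, 1, 5, 6, 7, 4]
  Result: [0, 2, 3, 1, 5, 6, 7, 4]

Answer: [0, 2, 3, 1, 5, 6, 7, 4]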